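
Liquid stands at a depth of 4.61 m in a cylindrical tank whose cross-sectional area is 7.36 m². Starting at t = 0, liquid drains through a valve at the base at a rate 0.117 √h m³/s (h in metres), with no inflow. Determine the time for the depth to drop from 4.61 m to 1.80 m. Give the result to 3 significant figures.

101 s

With no inflow, A dh/dt = −0.117 √h.
Separate and integrate: 2(√h − √h₀) = −(0.117/A) t.
t = 2A(√h₀ − √h)/0.117 = 2·7.36·(√4.61 − √1.80)/0.117
  = 14.720 × (2.1471 − 1.3416) / 0.117 = 101.34 s.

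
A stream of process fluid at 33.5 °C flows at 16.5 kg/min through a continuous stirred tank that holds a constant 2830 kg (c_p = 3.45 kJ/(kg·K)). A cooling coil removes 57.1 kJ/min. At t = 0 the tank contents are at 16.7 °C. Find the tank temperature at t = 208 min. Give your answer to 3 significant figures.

Unsteady energy balance on the tank contents: M c_p dT/dt = ṁ c_p (T_in − T) − 57.1.
Rearrange: dT/dt = (T_ss − T)/τ with τ = M/ṁ = 171.52 min and T_ss = T_in − Q̇/(ṁ c_p) = 32.497 °C.
T approaches T_ss exponentially: T(t) = T_ss + (T₀ − T_ss) e^(−t/τ).
T(208) = 32.497 + (-15.797)·e^(−208/171.52) = 32.497 + (-15.797)·0.29739 = 27.799 °C.

27.8 °C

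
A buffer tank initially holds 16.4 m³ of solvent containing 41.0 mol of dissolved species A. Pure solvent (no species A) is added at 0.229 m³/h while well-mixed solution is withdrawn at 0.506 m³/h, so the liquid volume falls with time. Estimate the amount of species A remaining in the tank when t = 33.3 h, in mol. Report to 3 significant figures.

Let m(t) be the amount of species A. Volume: V(t) = V₀ + (Q_in − Q_out) t = 16.4 − 0.27700 t; V(33.3) = 7.1759 m³.
Solute balance: dm/dt = 0 − Q_out C = −Q_out m/V(t).
dm/m = −Q_out dt/(V₀ − 0.27700 t); integrating gives ln(m/m₀) = −(Q_out/(Q_in−Q_out)) ln(V/V₀).
m = m₀ (V₀/V)^(Q_out/(Q_in−Q_out)) = 41.0 × (16.4/7.1759)^(-1.8267) = 9.0584 mol.

9.06 mol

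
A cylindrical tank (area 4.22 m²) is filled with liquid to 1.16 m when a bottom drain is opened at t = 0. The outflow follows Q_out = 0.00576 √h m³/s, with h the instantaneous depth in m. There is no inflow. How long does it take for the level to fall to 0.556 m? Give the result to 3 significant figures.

486 s

Accumulation of liquid (constant cross-section A): A dh/dt = −0.00576 √h.
This is separable: 2 d(√h)/dt = −0.00576/A, so √h = √h₀ − (0.00576/(2A)) t.
t = 2A(√h₀ − √h)/0.00576 = 2·4.22·(√1.16 − √0.556)/0.00576
  = 8.4400 × (1.0770 − 0.74565) / 0.00576 = 485.56 s.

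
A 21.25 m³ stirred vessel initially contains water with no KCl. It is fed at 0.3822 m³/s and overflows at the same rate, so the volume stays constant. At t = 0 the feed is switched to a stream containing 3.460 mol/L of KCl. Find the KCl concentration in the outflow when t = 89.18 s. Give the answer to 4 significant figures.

2.764 mol/L

Unsteady species balance (constant V, well mixed): V dC/dt = Q(C_in − C).
Time constant τ = V/Q = 21.25/0.3822 = 55.5992 s.
Integrating: C(t) = C_in + (C₀ − C_in) e^(−t/τ).
C(89.18) = 3.460 + (0 − 3.460)·e^(−89.18/55.5992) = 3.460 + (-3.46000)·0.201094 = 2.76421 mol/L.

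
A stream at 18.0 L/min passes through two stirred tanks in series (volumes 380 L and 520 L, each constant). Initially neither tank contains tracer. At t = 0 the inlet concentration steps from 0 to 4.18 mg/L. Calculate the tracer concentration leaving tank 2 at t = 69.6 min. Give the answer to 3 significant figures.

Species balance on tank i: dCᵢ/dt = (Cᵢ₋₁ − Cᵢ)/τᵢ with τᵢ = Vᵢ/Q.
τ₁ = 380/18.0 = 21.111 min; τ₂ = 520/18.0 = 28.889 min.
Solving the cascade with C₁(0)=C₂(0)=0 gives C₂(t) = C_in[1 − (τ₁ e^(−t/τ₁) − τ₂ e^(−t/τ₂))/(τ₁ − τ₂)].
At t = 69.6: e^(−t/τ₁) = 0.037000, e^(−t/τ₂) = 0.089884.
C₂ = 4.18·[1 − (21.111·0.037000 − 28.889·0.089884)/(-7.7778)] = 4.18·0.76657 = 3.2043 mg/L.

3.20 mg/L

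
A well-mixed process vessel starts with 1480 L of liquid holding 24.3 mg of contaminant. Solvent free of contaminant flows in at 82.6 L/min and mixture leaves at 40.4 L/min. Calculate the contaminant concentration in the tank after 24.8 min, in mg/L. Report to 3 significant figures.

Let m(t) be the amount of contaminant. Volume: V(t) = V₀ + (Q_in − Q_out) t = 1480 + 42.200 t; V(24.8) = 2526.6 L.
No contaminant enters, so dm/dt = −Q_out · (m/V).
Separate: dm/m = −Q_out dt/V(t) ⇒ ln(m/m₀) = −(Q_out/(Q_in−Q_out)) ln(V/V₀).
m = m₀ (V₀/V)^(Q_out/(Q_in−Q_out)) = 24.3 × (1480/2526.6)^(0.95735) = 14.563 mg.
C = m/V = 14.563/2526.6 = 0.0057639 mg/L.

0.00576 mg/L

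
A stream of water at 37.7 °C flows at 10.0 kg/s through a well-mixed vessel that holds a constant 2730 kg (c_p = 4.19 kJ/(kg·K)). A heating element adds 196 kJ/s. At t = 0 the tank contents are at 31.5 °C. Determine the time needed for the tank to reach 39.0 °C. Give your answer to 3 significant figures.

M c_p dT/dt = ṁ c_p (T_in − T) + Q̇.
τ = M/ṁ = 273.00 s; T_ss = T_in + Q̇/(ṁ c_p) = 42.378 °C.
T(t) = T_ss + (T₀ − T_ss) e^(−t/τ). Set T = 39.0:
e^(−t/τ) = (39.0 − 42.378)/(31.5 − 42.378) = 0.31052
t = −273.00 · ln(0.31052) = 319.27 s.

319 s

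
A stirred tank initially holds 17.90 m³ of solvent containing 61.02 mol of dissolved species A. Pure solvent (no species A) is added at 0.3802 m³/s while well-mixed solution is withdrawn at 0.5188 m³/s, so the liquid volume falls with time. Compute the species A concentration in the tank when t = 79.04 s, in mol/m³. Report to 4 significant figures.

Let m(t) be the amount of species A. Volume: V(t) = V₀ + (Q_in − Q_out) t = 17.90 − 0.138600 t; V(79.04) = 6.94506 m³.
Solute balance: dm/dt = 0 − Q_out C = −Q_out m/V(t).
Separate: dm/m = −Q_out dt/V(t) ⇒ ln(m/m₀) = −(Q_out/(Q_in−Q_out)) ln(V/V₀).
m = m₀ (V₀/V)^(Q_out/(Q_in−Q_out)) = 61.02 × (17.90/6.94506)^(-3.74315) = 1.76350 mol.
C = m/V = 1.76350/6.94506 = 0.253922 mol/m³.

0.2539 mol/m³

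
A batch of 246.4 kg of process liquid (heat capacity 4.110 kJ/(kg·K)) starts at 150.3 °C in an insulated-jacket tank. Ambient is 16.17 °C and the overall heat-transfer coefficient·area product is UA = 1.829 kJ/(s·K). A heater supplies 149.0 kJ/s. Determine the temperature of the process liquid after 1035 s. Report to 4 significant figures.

M c_p dT/dt = −UA(T − T_amb) + Q̇.
dT/dt = (T_ss − T)/τ with T_ss = T_amb + Q̇/UA = 16.17 + 149.0/1.829 = 97.6353 °C, τ = M c_p/UA = 246.4·4.110/1.829 = 553.693 s.
This is linear first-order; T(t) = T_ss + (T₀ − T_ss) e^(−t/τ).
T(1035) = 97.6353 + (52.6647)·0.154237 = 105.758 °C.

105.8 °C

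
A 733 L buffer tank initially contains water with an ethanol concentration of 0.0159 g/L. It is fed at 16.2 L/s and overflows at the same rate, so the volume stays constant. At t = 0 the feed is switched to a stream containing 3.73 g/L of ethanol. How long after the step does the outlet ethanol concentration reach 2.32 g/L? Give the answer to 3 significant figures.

Species balance on the tank: V dC/dt = Q(C_in − C), so τ = V/Q = 45.247 s.
C(t) = C_in + (C₀ − C_in) e^(−t/τ). Set C = 2.32 and solve for t:
e^(−t/τ) = (C − C_in)/(C₀ − C_in) = (2.32 − 3.73)/(0.0159 − 3.73) = 0.37963
t = −τ ln(…) = 45.247 × 0.96855 = 43.824 s.

43.8 s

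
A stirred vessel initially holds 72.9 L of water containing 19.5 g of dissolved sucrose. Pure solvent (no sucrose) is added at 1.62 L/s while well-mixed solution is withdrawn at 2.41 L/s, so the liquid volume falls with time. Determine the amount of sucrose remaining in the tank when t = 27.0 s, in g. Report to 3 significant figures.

Let m(t) be the amount of sucrose. Volume: V(t) = V₀ + (Q_in − Q_out) t = 72.9 − 0.79000 t; V(27.0) = 51.570 L.
No sucrose enters, so dm/dt = −Q_out · (m/V).
dm/m = −Q_out dt/(V₀ − 0.79000 t); integrating gives ln(m/m₀) = −(Q_out/(Q_in−Q_out)) ln(V/V₀).
m = m₀ (V₀/V)^(Q_out/(Q_in−Q_out)) = 19.5 × (72.9/51.570)^(-3.0506) = 6.7832 g.

6.78 g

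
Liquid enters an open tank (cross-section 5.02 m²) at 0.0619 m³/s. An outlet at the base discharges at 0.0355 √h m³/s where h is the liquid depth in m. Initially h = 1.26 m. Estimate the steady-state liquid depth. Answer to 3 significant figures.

Mass balance (ρ constant): A dh/dt = Q_in − 0.0355 √h. At steady state dh/dt = 0:
Q_in = 0.0355 √h_ss ⇒ √h_ss = 0.0619/0.0355 = 1.7437.
h_ss = 1.7437² = 3.0404 m. (Since h₀ = 1.26 m < h_ss, the level will rise toward this value.)

3.04 m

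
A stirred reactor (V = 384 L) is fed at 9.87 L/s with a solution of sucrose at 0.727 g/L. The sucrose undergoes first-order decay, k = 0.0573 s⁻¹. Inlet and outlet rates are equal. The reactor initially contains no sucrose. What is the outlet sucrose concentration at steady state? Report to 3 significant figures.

Accumulation = in − out − consumed: V dC/dt = Q C_in − Q C − k V C.
Steady state (dC/dt = 0): C_ss = Q C_in/(Q + kV) = C_in/(1 + kV/Q).
C_ss = 9.87·0.727/(9.87 + 0.0573·384) = 7.1755/31.873 = 0.22513 g/L.

0.225 g/L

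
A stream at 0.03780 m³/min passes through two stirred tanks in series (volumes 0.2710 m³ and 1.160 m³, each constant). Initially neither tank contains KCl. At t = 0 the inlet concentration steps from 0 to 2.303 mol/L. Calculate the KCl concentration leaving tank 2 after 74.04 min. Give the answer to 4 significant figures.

2.034 mol/L

Species balance on tank i: dCᵢ/dt = (Cᵢ₋₁ − Cᵢ)/τᵢ with τᵢ = Vᵢ/Q.
τ₁ = 0.2710/0.03780 = 7.16931 min; τ₂ = 1.160/0.03780 = 30.6878 min.
Solving the cascade with C₁(0)=C₂(0)=0 gives C₂(t) = C_in[1 − (τ₁ e^(−t/τ₁) − τ₂ e^(−t/τ₂))/(τ₁ − τ₂)].
At t = 74.04: e^(−t/τ₁) = 3.27257e-05, e^(−t/τ₂) = 0.0895747.
C₂ = 2.303·[1 − (7.16931·3.27257e-05 − 30.6878·0.0895747)/(-23.5185)] = 2.303·0.883130 = 2.03385 mol/L.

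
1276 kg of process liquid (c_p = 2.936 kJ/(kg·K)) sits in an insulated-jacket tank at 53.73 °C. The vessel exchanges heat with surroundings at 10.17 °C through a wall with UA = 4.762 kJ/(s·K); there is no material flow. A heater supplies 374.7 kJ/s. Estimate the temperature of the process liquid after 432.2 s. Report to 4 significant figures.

68.58 °C

Heat balance on the well-mixed liquid: M c_p dT/dt = −UA(T − T_amb) + Q̇.
dT/dt = (T_ss − T)/τ with T_ss = T_amb + Q̇/UA = 10.17 + 374.7/4.762 = 88.8554 °C, τ = M c_p/UA = 1276·2.936/4.762 = 786.715 s.
Solution: T(t) = T_ss + (T₀ − T_ss) e^(−t/τ).
T(432.2) = 88.8554 + (-35.1254)·0.577312 = 68.5771 °C.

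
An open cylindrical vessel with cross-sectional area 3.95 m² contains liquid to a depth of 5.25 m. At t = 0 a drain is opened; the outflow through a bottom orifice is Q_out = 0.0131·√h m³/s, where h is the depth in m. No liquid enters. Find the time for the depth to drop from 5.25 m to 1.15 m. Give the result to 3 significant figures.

735 s

With no inflow, A dh/dt = −0.0131 √h.
This is separable: 2 d(√h)/dt = −0.0131/A, so √h = √h₀ − (0.0131/(2A)) t.
t = 2A(√h₀ − √h)/0.0131 = 2·3.95·(√5.25 − √1.15)/0.0131
  = 7.9000 × (2.2913 − 1.0724) / 0.0131 = 735.07 s.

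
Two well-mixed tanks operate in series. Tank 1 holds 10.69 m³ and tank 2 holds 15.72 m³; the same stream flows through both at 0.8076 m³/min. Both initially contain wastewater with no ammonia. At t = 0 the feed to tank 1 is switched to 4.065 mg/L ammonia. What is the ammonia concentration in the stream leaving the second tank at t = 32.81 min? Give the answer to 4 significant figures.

Each tank obeys Vᵢ dCᵢ/dt = Q(Cᵢ₋₁ − Cᵢ), so τᵢ = Vᵢ/Q.
τ₁ = 10.69/0.8076 = 13.2368 min; τ₂ = 15.72/0.8076 = 19.4651 min.
Tank 1: C₁ = C_in(1 − e^(−t/τ₁)). Tank 2 (τ₁ ≠ τ₂): C₂ = C_in[1 − (τ₁ e^(−t/τ₁) − τ₂ e^(−t/τ₂))/(τ₁ − τ₂)].
At t = 32.81: e^(−t/τ₁) = 0.0838517, e^(−t/τ₂) = 0.185336.
C₂ = 4.065·[1 − (13.2368·0.0838517 − 19.4651·0.185336)/(-6.22833)] = 4.065·0.598983 = 2.43487 mg/L.

2.435 mg/L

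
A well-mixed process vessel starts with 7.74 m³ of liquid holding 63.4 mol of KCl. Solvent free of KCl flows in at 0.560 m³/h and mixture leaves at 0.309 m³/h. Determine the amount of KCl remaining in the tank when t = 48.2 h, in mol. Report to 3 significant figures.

Total volume: dV/dt = Q_in − Q_out = 0.25100 m³/h, so V(t) = 7.74 + 0.25100 t and V(48.2) = 19.838 m³.
Species balance (pure solvent in): dm/dt = −Q_out · m/V(t).
dm/m = −Q_out dt/(V₀ + 0.25100 t); integrating gives ln(m/m₀) = −(Q_out/(Q_in−Q_out)) ln(V/V₀).
m = m₀ (V₀/V)^(Q_out/(Q_in−Q_out)) = 63.4 × (7.74/19.838)^(1.2311) = 19.901 mol.

19.9 mol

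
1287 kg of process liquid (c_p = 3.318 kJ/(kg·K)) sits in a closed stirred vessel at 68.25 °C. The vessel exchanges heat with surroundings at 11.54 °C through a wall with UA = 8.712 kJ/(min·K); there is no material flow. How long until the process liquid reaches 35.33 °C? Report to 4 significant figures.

425.8 min

M c_p dT/dt = −UA(T − T_amb).
τ = M c_p/UA = 490.159 min; T_ss = T_amb = 11.5400 °C.
T(t) = T_ss + (T₀ − T_ss)e^(−t/τ); set T = 35.33:
t = −τ ln[(T − T_ss)/(T₀ − T_ss)] = −490.159 · ln(0.419503) = 425.794 min.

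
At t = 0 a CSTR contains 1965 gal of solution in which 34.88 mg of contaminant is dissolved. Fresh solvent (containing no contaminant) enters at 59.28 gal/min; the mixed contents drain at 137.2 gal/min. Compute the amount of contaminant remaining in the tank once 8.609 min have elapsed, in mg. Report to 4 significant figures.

Let m(t) be the amount of contaminant. Volume: V(t) = V₀ + (Q_in − Q_out) t = 1965 − 77.9200 t; V(8.609) = 1294.19 gal.
No contaminant enters, so dm/dt = −Q_out · (m/V).
Separate: dm/m = −Q_out dt/V(t) ⇒ ln(m/m₀) = −(Q_out/(Q_in−Q_out)) ln(V/V₀).
m = m₀ (V₀/V)^(Q_out/(Q_in−Q_out)) = 34.88 × (1965/1294.19)^(-1.76078) = 16.7198 mg.

16.72 mg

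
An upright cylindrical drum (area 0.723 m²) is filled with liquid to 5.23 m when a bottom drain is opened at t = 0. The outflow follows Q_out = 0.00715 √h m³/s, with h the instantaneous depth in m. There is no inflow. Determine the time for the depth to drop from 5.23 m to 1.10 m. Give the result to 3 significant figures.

250 s

A dh/dt = −Q_out = −0.00715 √h.
Separate and integrate: 2(√h − √h₀) = −(0.00715/A) t.
t = 2A(√h₀ − √h)/0.00715 = 2·0.723·(√5.23 − √1.10)/0.00715
  = 1.4460 × (2.2869 − 1.0488) / 0.00715 = 250.39 s.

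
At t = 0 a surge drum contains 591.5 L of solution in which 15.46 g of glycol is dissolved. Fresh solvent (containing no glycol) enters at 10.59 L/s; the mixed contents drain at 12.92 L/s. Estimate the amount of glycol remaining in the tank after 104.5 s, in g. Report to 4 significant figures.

0.8163 g

Total volume: dV/dt = Q_in − Q_out = -2.33000 L/s, so V(t) = 591.5 − 2.33000 t and V(104.5) = 348.015 L.
Species balance (pure solvent in): dm/dt = −Q_out · m/V(t).
dm/m = −Q_out dt/(V₀ − 2.33000 t); integrating gives ln(m/m₀) = −(Q_out/(Q_in−Q_out)) ln(V/V₀).
m = m₀ (V₀/V)^(Q_out/(Q_in−Q_out)) = 15.46 × (591.5/348.015)^(-5.54506) = 0.816331 g.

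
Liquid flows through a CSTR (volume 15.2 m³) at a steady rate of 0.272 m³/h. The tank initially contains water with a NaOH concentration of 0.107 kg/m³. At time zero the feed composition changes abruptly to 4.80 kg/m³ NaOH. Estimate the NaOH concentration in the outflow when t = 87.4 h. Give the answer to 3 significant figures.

Transient balance on the dissolved component: V dC/dt = Q(C_in − C).
Rewrite as dC/dt + C/τ = C_in/τ, τ = V/Q = 55.882 h.
C approaches C_in exponentially: C(t) = C_in + (C₀ − C_in) e^(−t/τ).
C(87.4) = 4.80 + (0.107 − 4.80)·e^(−87.4/55.882) = 4.80 + (-4.6930)·0.20930 = 3.8178 kg/m³.

3.82 kg/m³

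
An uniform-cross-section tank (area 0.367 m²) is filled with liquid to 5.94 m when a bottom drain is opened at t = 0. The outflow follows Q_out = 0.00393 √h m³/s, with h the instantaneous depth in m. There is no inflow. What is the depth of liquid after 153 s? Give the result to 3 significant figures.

Mass balance (ρ constant): A dh/dt = −0.00393 √h.
∫ h^(−1/2) dh = −(0.00393/A) ∫ dt, giving 2√h = 2√h₀ − (0.00393/A) t.
√h = √5.94 − 0.00393·153/(2·0.367) = 2.4372 − 0.81920 = 1.6180.
h = 1.6180² = 2.6180 m.

2.62 m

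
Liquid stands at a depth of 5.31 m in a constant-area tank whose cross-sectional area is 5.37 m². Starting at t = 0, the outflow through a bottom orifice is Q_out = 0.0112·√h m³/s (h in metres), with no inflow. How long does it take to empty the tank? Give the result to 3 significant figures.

2210 s

A dh/dt = −Q_out = −0.0112 √h.
Separate and integrate: 2(√h − √h₀) = −(0.0112/A) t.
Tank is empty when √h = 0: t_empty = 2A√h₀/0.0112.
t_empty = 2·5.37·√5.31/0.0112 = 10.740·2.3043/0.0112 = 2209.7 s.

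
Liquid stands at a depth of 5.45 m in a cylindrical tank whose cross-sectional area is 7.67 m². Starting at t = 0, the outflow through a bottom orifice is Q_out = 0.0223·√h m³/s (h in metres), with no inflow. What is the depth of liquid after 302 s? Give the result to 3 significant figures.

Mass balance (ρ constant): A dh/dt = −0.0223 √h.
Separate and integrate: 2(√h − √h₀) = −(0.0223/A) t.
√h = √5.45 − 0.0223·302/(2·7.67) = 2.3345 − 0.43902 = 1.8955.
h = 1.8955² = 3.5929 m.

3.59 m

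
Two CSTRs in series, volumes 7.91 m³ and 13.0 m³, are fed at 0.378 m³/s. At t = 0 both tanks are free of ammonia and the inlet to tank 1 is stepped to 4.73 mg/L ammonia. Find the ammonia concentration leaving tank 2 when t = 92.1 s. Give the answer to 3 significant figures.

Each tank obeys Vᵢ dCᵢ/dt = Q(Cᵢ₋₁ − Cᵢ), so τᵢ = Vᵢ/Q.
τ₁ = 7.91/0.378 = 20.926 s; τ₂ = 13.0/0.378 = 34.392 s.
Tank 1: C₁ = C_in(1 − e^(−t/τ₁)). Tank 2 (τ₁ ≠ τ₂): C₂ = C_in[1 − (τ₁ e^(−t/τ₁) − τ₂ e^(−t/τ₂))/(τ₁ − τ₂)].
At t = 92.1: e^(−t/τ₁) = 0.012262, e^(−t/τ₂) = 0.068701.
C₂ = 4.73·[1 − (20.926·0.012262 − 34.392·0.068701)/(-13.466)] = 4.73·0.84359 = 3.9902 mg/L.

3.99 mg/L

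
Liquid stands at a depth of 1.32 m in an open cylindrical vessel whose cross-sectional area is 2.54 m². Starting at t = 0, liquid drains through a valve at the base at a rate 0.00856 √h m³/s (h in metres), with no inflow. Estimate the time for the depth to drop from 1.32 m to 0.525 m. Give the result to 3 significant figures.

A dh/dt = −Q_out = −0.00856 √h.
∫ h^(−1/2) dh = −(0.00856/A) ∫ dt, giving 2√h = 2√h₀ − (0.00856/A) t.
t = 2A(√h₀ − √h)/0.00856 = 2·2.54·(√1.32 − √0.525)/0.00856
  = 5.0800 × (1.1489 − 0.72457) / 0.00856 = 251.83 s.

252 s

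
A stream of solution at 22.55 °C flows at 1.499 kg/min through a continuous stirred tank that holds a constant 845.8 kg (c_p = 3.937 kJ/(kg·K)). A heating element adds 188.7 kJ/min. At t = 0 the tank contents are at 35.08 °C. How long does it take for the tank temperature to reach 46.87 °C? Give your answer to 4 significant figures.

M c_p dT/dt = ṁ c_p (T_in − T) + Q̇.
τ = M/ṁ = 564.243 min; T_ss = T_in + Q̇/(ṁ c_p) = 54.5246 °C.
T(t) = T_ss + (T₀ − T_ss) e^(−t/τ). Set T = 46.87:
e^(−t/τ) = (46.87 − 54.5246)/(35.08 − 54.5246) = 0.393661
t = −564.243 · ln(0.393661) = 526.023 min.

526.0 min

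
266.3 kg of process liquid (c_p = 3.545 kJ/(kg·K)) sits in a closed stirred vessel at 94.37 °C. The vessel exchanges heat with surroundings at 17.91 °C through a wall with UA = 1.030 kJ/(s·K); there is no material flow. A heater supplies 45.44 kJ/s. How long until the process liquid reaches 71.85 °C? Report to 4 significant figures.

1092 s

M c_p dT/dt = −UA(T − T_amb) + Q̇.
τ = M c_p/UA = 916.537 s; T_ss = T_amb + Q̇/UA = 17.91 + 45.44/1.030 = 62.0265 °C.
T(t) = T_ss + (T₀ − T_ss)e^(−t/τ); set T = 71.85:
t = −τ ln[(T − T_ss)/(T₀ − T_ss)] = −916.537 · ln(0.303724) = 1092.18 s.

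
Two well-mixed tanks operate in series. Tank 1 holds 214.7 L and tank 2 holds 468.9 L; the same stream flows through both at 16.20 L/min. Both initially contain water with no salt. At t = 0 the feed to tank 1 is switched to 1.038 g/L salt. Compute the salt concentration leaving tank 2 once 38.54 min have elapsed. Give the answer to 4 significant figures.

0.5802 g/L

Species balance on tank i: dCᵢ/dt = (Cᵢ₋₁ − Cᵢ)/τᵢ with τᵢ = Vᵢ/Q.
τ₁ = 214.7/16.20 = 13.2531 min; τ₂ = 468.9/16.20 = 28.9444 min.
Solving the cascade with C₁(0)=C₂(0)=0 gives C₂(t) = C_in[1 − (τ₁ e^(−t/τ₁) − τ₂ e^(−t/τ₂))/(τ₁ − τ₂)].
At t = 38.54: e^(−t/τ₁) = 0.0545847, e^(−t/τ₂) = 0.264077.
C₂ = 1.038·[1 − (13.2531·0.0545847 − 28.9444·0.264077)/(-15.6914)] = 1.038·0.558984 = 0.580226 g/L.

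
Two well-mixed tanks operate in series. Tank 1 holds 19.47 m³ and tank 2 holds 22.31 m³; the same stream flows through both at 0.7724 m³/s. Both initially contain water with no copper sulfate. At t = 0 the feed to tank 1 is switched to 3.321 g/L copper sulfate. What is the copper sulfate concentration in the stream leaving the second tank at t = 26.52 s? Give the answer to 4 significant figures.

Species balance on tank i: dCᵢ/dt = (Cᵢ₋₁ − Cᵢ)/τᵢ with τᵢ = Vᵢ/Q.
τ₁ = 19.47/0.7724 = 25.2071 s; τ₂ = 22.31/0.7724 = 28.8840 s.
Solving the cascade with C₁(0)=C₂(0)=0 gives C₂(t) = C_in[1 − (τ₁ e^(−t/τ₁) − τ₂ e^(−t/τ₂))/(τ₁ − τ₂)].
At t = 26.52: e^(−t/τ₁) = 0.349210, e^(−t/τ₂) = 0.399255.
C₂ = 3.321·[1 − (25.2071·0.349210 − 28.8840·0.399255)/(-3.67685)] = 3.321·0.257654 = 0.855670 g/L.

0.8557 g/L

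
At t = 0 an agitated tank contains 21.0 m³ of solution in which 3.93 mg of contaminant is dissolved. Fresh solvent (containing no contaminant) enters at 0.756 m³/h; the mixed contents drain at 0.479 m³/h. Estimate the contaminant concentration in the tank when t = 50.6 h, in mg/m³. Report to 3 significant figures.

Let m(t) be the amount of contaminant. Volume: V(t) = V₀ + (Q_in − Q_out) t = 21.0 + 0.27700 t; V(50.6) = 35.016 m³.
No contaminant enters, so dm/dt = −Q_out · (m/V).
dm/m = −Q_out dt/(V₀ + 0.27700 t); integrating gives ln(m/m₀) = −(Q_out/(Q_in−Q_out)) ln(V/V₀).
m = m₀ (V₀/V)^(Q_out/(Q_in−Q_out)) = 3.93 × (21.0/35.016)^(1.7292) = 1.6234 mg.
C = m/V = 1.6234/35.016 = 0.046360 mg/m³.

0.0464 mg/m³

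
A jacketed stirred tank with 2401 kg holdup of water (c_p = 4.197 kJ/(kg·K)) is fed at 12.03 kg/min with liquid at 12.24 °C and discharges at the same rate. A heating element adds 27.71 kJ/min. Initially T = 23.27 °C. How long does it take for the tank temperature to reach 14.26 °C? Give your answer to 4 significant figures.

M c_p dT/dt = ṁ c_p (T_in − T) + Q̇.
τ = M/ṁ = 199.584 min; T_ss = T_in + Q̇/(ṁ c_p) = 12.7888 °C.
T(t) = T_ss + (T₀ − T_ss) e^(−t/τ). Set T = 14.26:
e^(−t/τ) = (14.26 − 12.7888)/(23.27 − 12.7888) = 0.140364
t = −199.584 · ln(0.140364) = 391.887 min.

391.9 min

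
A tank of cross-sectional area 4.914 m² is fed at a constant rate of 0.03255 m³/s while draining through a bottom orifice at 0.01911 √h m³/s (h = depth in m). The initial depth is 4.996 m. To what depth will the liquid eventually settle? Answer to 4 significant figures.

Accumulation of liquid (constant cross-section A): A dh/dt = Q_in − 0.01911 √h. At steady state dh/dt = 0:
Q_in = 0.01911 √h_ss ⇒ √h_ss = 0.03255/0.01911 = 1.70330.
h_ss = 1.70330² = 2.90122 m. (Since h₀ = 4.996 m > h_ss, the level will fall toward this value.)

2.901 m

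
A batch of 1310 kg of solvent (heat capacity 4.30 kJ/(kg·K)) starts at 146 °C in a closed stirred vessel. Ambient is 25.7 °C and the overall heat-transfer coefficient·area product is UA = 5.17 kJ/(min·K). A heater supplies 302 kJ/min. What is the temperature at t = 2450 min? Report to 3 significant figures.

Lumped-capacitance energy balance: M c_p dT/dt = UA(T_amb − T) + Q̇.
dT/dt = (T_ss − T)/τ with T_ss = T_amb + Q̇/UA = 25.7 + 302/5.17 = 84.114 °C, τ = M c_p/UA = 1310·4.30/5.17 = 1089.6 min.
T approaches T_ss exponentially: T(t) = T_ss + (T₀ − T_ss) e^(−t/τ).
T(2450) = 84.114 + (61.886)·0.10554 = 90.646 °C.

90.6 °C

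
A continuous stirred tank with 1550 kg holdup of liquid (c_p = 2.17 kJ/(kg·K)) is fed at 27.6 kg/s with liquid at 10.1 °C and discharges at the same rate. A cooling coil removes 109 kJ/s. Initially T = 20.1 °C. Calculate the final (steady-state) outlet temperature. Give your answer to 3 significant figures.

8.28 °C

M c_p dT/dt = ṁ c_p (T_in − T) − Q̇.
At steady state dT/dt = 0 ⇒ T_ss = T_in − Q̇/(ṁ c_p) = 10.1 − 109/(27.6·2.17) = 8.2801 °C.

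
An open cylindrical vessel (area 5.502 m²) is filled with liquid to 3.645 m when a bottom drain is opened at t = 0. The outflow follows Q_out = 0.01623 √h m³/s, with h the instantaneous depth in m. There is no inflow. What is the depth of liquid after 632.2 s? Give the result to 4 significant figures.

0.9540 m

With no inflow, A dh/dt = −0.01623 √h.
Separate and integrate: 2(√h − √h₀) = −(0.01623/A) t.
√h = √3.645 − 0.01623·632.2/(2·5.502) = 1.90919 − 0.932443 = 0.976745.
h = 0.976745² = 0.954031 m.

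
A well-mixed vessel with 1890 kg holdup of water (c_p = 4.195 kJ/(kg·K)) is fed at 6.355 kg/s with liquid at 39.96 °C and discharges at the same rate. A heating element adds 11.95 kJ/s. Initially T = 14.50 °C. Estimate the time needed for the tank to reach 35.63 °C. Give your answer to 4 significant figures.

502.8 s

M c_p dT/dt = ṁ c_p (T_in − T) + Q̇.
τ = M/ṁ = 297.404 s; T_ss = T_in + Q̇/(ṁ c_p) = 40.4083 °C.
T(t) = T_ss + (T₀ − T_ss) e^(−t/τ). Set T = 35.63:
e^(−t/τ) = (35.63 − 40.4083)/(14.50 − 40.4083) = 0.184430
t = −297.404 · ln(0.184430) = 502.757 s.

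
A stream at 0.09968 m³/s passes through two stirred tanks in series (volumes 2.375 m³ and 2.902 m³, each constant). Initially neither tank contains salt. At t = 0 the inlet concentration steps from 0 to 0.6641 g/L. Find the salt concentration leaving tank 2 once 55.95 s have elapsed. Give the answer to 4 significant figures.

Time constants: τᵢ = Vᵢ/Q for each well-mixed tank.
τ₁ = 2.375/0.09968 = 23.8262 s; τ₂ = 2.902/0.09968 = 29.1132 s.
Tank 1: C₁ = C_in(1 − e^(−t/τ₁)). Tank 2 (τ₁ ≠ τ₂): C₂ = C_in[1 − (τ₁ e^(−t/τ₁) − τ₂ e^(−t/τ₂))/(τ₁ − τ₂)].
At t = 55.95: e^(−t/τ₁) = 0.0955361, e^(−t/τ₂) = 0.146342.
C₂ = 0.6641·[1 − (23.8262·0.0955361 − 29.1132·0.146342)/(-5.28692)] = 0.6641·0.624696 = 0.414861 g/L.

0.4149 g/L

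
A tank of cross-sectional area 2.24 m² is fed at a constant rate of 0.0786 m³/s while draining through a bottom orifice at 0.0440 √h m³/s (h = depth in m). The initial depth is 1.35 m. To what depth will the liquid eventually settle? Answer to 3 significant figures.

3.19 m

Level balance: A dh/dt = 0.0786 − 0.0440 √h. Setting dh/dt = 0:
Q_in = 0.0440 √h_ss ⇒ √h_ss = 0.0786/0.0440 = 1.7864.
h_ss = 1.7864² = 3.1911 m. (Since h₀ = 1.35 m < h_ss, the level will rise toward this value.)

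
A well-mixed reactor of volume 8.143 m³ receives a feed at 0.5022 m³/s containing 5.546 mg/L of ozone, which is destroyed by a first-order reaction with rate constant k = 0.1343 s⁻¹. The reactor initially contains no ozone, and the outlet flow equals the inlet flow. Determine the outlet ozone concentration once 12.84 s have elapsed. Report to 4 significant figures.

1.604 mg/L

Species balance: V dC/dt = Q C_in − Q C − k V C.
This is linear with rate a = Q/V + k = 0.195973 s⁻¹.
C_ss = Q C_in/(Q + kV) = 1.74533 mg/L; C(t) = C_ss + (C₀ − C_ss) e^(−a t).
C(12.84) = 1.74533 + (-1.74533)·e^(−0.195973·12.84) = 1.74533 + (-1.74533)·0.0807588 = 1.60438 mg/L.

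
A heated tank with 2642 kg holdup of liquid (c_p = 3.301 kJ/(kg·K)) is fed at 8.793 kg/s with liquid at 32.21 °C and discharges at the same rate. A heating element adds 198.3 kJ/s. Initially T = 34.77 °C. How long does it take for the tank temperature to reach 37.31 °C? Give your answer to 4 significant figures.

271.3 s

Heat balance on the well-mixed liquid: M c_p dT/dt = ṁ c_p (T_in − T) + 198.3.
τ = M/ṁ = 300.466 s; T_ss = T_in + Q̇/(ṁ c_p) = 39.0419 °C.
T(t) = T_ss + (T₀ − T_ss) e^(−t/τ). Set T = 37.31:
e^(−t/τ) = (37.31 − 39.0419)/(34.77 − 39.0419) = 0.405414
t = −300.466 · ln(0.405414) = 271.275 s.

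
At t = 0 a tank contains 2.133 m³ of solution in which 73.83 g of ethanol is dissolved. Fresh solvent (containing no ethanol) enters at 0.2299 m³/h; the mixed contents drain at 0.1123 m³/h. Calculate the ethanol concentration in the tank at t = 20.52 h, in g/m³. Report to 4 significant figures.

7.884 g/m³

Total volume: dV/dt = Q_in − Q_out = 0.117600 m³/h, so V(t) = 2.133 + 0.117600 t and V(20.52) = 4.54615 m³.
No ethanol enters, so dm/dt = −Q_out · (m/V).
Separate: dm/m = −Q_out dt/V(t) ⇒ ln(m/m₀) = −(Q_out/(Q_in−Q_out)) ln(V/V₀).
m = m₀ (V₀/V)^(Q_out/(Q_in−Q_out)) = 73.83 × (2.133/4.54615)^(0.954932) = 35.8419 g.
C = m/V = 35.8419/4.54615 = 7.88402 g/m³.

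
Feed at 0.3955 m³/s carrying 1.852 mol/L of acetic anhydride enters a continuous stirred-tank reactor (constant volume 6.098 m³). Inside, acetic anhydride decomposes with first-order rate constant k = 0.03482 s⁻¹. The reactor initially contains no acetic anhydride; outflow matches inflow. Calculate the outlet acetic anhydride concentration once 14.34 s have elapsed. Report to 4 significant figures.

0.9165 mol/L

V dC/dt = Q(C_in − C) − k V C.
dC/dt = (Q/V) C_in − (Q/V + k) C; effective rate a = Q/V + k = 0.0648573 + 0.03482 = 0.0996773 s⁻¹.
C_ss = Q C_in/(Q + kV) = 1.20505 mol/L; C(t) = C_ss + (C₀ − C_ss) e^(−a t).
C(14.34) = 1.20505 + (-1.20505)·e^(−0.0996773·14.34) = 1.20505 + (-1.20505)·0.239459 = 0.916487 mol/L.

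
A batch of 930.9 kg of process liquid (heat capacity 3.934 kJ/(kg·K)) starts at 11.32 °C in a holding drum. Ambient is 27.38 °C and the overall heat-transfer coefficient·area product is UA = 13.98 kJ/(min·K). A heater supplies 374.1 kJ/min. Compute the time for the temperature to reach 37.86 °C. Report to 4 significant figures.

M c_p dT/dt = −UA(T − T_amb) + Q̇.
τ = M c_p/UA = 261.957 min; T_ss = T_amb + Q̇/UA = 27.38 + 374.1/13.98 = 54.1397 °C.
T(t) = T_ss + (T₀ − T_ss)e^(−t/τ); set T = 37.86:
t = −τ ln[(T − T_ss)/(T₀ − T_ss)] = −261.957 · ln(0.380191) = 253.334 min.

253.3 min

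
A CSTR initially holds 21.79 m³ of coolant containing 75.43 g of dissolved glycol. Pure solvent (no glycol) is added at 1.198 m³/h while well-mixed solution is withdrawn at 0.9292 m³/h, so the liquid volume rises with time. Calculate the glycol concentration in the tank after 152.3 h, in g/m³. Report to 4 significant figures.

0.03109 g/m³

Total volume: dV/dt = Q_in − Q_out = 0.268800 m³/h, so V(t) = 21.79 + 0.268800 t and V(152.3) = 62.7282 m³.
No glycol enters, so dm/dt = −Q_out · (m/V).
dm/m = −Q_out dt/(V₀ + 0.268800 t); integrating gives ln(m/m₀) = −(Q_out/(Q_in−Q_out)) ln(V/V₀).
m = m₀ (V₀/V)^(Q_out/(Q_in−Q_out)) = 75.43 × (21.79/62.7282)^(3.45685) = 1.95048 g.
C = m/V = 1.95048/62.7282 = 0.0310941 g/m³.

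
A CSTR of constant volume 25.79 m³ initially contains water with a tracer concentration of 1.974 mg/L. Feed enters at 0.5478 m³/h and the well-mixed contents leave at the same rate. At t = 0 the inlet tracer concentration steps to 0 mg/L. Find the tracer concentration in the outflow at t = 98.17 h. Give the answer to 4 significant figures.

Accumulation = in − out for the solute gives V dC/dt = Q(C_in − C).
So dC/dt = (C_in − C)/τ with τ = V/Q = 25.79/0.5478 = 47.0792 h.
This is linear first-order; C(t) = C_in + (C₀ − C_in) e^(−t/τ).
C(98.17) = 0 + (1.974 − 0)·e^(−98.17/47.0792) = 0 + (1.97400)·0.124281 = 0.245331 mg/L.

0.2453 mg/L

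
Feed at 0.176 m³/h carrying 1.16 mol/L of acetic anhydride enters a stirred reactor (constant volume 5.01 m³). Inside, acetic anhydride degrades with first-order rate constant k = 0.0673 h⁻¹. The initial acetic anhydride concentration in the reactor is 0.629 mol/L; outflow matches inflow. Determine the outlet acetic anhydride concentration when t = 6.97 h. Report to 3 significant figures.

0.511 mol/L

V dC/dt = Q(C_in − C) − k V C.
This is linear with rate a = Q/V + k = 0.10243 h⁻¹.
C_ss = Q C_in/(Q + kV) = 0.39784 mol/L; C(t) = C_ss + (C₀ − C_ss) e^(−a t).
C(6.97) = 0.39784 + (0.23116)·e^(−0.10243·6.97) = 0.39784 + (0.23116)·0.48971 = 0.51104 mol/L.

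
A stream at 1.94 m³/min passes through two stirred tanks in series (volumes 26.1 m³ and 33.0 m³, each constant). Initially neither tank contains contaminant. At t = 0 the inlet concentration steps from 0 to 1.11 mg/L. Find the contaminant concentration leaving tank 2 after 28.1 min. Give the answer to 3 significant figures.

Species balance on tank i: dCᵢ/dt = (Cᵢ₋₁ − Cᵢ)/τᵢ with τᵢ = Vᵢ/Q.
τ₁ = 26.1/1.94 = 13.454 min; τ₂ = 33.0/1.94 = 17.010 min.
Solving the cascade with C₁(0)=C₂(0)=0 gives C₂(t) = C_in[1 − (τ₁ e^(−t/τ₁) − τ₂ e^(−t/τ₂))/(τ₁ − τ₂)].
At t = 28.1: e^(−t/τ₁) = 0.12385, e^(−t/τ₂) = 0.19168.
C₂ = 1.11·[1 − (13.454·0.12385 − 17.010·0.19168)/(-3.5567)] = 1.11·0.55177 = 0.61246 mg/L.

0.612 mg/L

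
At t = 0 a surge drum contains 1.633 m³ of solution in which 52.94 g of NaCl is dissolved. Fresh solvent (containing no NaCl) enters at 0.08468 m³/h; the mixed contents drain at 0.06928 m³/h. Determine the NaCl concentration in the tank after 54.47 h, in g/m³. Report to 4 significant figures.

Let m(t) be the amount of NaCl. Volume: V(t) = V₀ + (Q_in − Q_out) t = 1.633 + 0.0154000 t; V(54.47) = 2.47184 m³.
Species balance (pure solvent in): dm/dt = −Q_out · m/V(t).
Separate: dm/m = −Q_out dt/V(t) ⇒ ln(m/m₀) = −(Q_out/(Q_in−Q_out)) ln(V/V₀).
m = m₀ (V₀/V)^(Q_out/(Q_in−Q_out)) = 52.94 × (1.633/2.47184)^(4.49870) = 8.20098 g.
C = m/V = 8.20098/2.47184 = 3.31776 g/m³.

3.318 g/m³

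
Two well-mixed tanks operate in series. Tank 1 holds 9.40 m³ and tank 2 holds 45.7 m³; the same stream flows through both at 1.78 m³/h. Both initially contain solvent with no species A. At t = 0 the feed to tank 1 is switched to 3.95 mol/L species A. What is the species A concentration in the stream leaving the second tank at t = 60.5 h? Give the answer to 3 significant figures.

Time constants: τᵢ = Vᵢ/Q for each well-mixed tank.
τ₁ = 9.40/1.78 = 5.2809 h; τ₂ = 45.7/1.78 = 25.674 h.
Solving the cascade with C₁(0)=C₂(0)=0 gives C₂(t) = C_in[1 − (τ₁ e^(−t/τ₁) − τ₂ e^(−t/τ₂))/(τ₁ − τ₂)].
At t = 60.5: e^(−t/τ₁) = 1.0582e-05, e^(−t/τ₂) = 0.094756.
C₂ = 3.95·[1 − (5.2809·1.0582e-05 − 25.674·0.094756)/(-20.393)] = 3.95·0.88071 = 3.4788 mol/L.

3.48 mol/L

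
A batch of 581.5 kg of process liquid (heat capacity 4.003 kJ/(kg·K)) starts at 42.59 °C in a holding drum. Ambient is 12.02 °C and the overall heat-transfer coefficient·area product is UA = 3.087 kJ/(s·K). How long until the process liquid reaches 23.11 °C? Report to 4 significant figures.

764.6 s

First-law balance (no shaft work): M c_p dT/dt = −UA(T − T_amb).
τ = M c_p/UA = 754.047 s; T_ss = T_amb = 12.0200 °C.
T(t) = T_ss + (T₀ − T_ss)e^(−t/τ); set T = 23.11:
t = −τ ln[(T − T_ss)/(T₀ − T_ss)] = −754.047 · ln(0.362774) = 764.586 s.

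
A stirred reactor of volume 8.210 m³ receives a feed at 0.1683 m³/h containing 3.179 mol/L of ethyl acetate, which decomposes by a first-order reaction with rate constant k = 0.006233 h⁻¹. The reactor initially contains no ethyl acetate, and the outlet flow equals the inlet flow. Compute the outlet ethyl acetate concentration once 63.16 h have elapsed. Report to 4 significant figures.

1.987 mol/L

Species balance: V dC/dt = Q C_in − Q C − k V C.
dC/dt = (Q/V) C_in − (Q/V + k) C; effective rate a = Q/V + k = 0.0204994 + 0.006233 = 0.0267324 h⁻¹.
C_ss = Q C_in/(Q + kV) = 2.43778 mol/L; C(t) = C_ss + (C₀ − C_ss) e^(−a t).
C(63.16) = 2.43778 + (-2.43778)·e^(−0.0267324·63.16) = 2.43778 + (-2.43778)·0.184812 = 1.98725 mol/L.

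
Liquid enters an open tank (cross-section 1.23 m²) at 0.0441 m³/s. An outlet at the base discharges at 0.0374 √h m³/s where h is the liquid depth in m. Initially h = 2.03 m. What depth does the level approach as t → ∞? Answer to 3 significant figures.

1.39 m

A dh/dt = Q_in − 0.0374 √h. Steady state requires inflow = outflow:
Q_in = 0.0374 √h_ss ⇒ √h_ss = 0.0441/0.0374 = 1.1791.
h_ss = 1.1791² = 1.3904 m. (Since h₀ = 2.03 m > h_ss, the level will fall toward this value.)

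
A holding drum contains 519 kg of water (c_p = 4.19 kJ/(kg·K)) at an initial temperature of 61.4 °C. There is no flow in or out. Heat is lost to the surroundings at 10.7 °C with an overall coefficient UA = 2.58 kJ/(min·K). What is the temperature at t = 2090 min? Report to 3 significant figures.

14.9 °C

M c_p dT/dt = −UA(T − T_amb).
dT/dt = (T_ss − T)/τ with T_ss = T_amb = 10.700 °C, τ = M c_p/UA = 519·4.19/2.58 = 842.87 min.
T approaches T_ss exponentially: T(t) = T_ss + (T₀ − T_ss) e^(−t/τ).
T(2090) = 10.700 + (50.700)·0.083775 = 14.947 °C.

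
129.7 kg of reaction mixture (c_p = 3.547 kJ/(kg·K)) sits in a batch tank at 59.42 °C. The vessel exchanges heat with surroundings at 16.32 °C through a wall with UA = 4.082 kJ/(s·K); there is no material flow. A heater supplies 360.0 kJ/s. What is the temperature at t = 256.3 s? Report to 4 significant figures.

First-law balance (no shaft work): M c_p dT/dt = −UA(T − T_amb) + Q̇.
dT/dt = (T_ss − T)/τ with T_ss = T_amb + Q̇/UA = 16.32 + 360.0/4.082 = 104.512 °C, τ = M c_p/UA = 129.7·3.547/4.082 = 112.701 s.
This is linear first-order; T(t) = T_ss + (T₀ − T_ss) e^(−t/τ).
T(256.3) = 104.512 + (-45.0921)·0.102884 = 99.8728 °C.

99.87 °C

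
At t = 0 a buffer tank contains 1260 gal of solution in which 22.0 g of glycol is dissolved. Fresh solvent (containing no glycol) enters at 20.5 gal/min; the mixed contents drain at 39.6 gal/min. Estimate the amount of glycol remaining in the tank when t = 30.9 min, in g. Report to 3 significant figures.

Let m(t) be the amount of glycol. Volume: V(t) = V₀ + (Q_in − Q_out) t = 1260 − 19.100 t; V(30.9) = 669.81 gal.
Solute balance: dm/dt = 0 − Q_out C = −Q_out m/V(t).
Separate: dm/m = −Q_out dt/V(t) ⇒ ln(m/m₀) = −(Q_out/(Q_in−Q_out)) ln(V/V₀).
m = m₀ (V₀/V)^(Q_out/(Q_in−Q_out)) = 22.0 × (1260/669.81)^(-2.0733) = 5.9357 g.

5.94 g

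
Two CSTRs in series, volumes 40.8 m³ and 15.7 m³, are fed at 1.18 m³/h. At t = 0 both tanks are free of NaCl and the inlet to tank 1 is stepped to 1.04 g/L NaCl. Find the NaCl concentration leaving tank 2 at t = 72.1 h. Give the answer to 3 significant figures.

0.833 g/L

Each tank obeys Vᵢ dCᵢ/dt = Q(Cᵢ₋₁ − Cᵢ), so τᵢ = Vᵢ/Q.
τ₁ = 40.8/1.18 = 34.576 h; τ₂ = 15.7/1.18 = 13.305 h.
Solving the cascade with C₁(0)=C₂(0)=0 gives C₂(t) = C_in[1 − (τ₁ e^(−t/τ₁) − τ₂ e^(−t/τ₂))/(τ₁ − τ₂)].
At t = 72.1: e^(−t/τ₁) = 0.12428, e^(−t/τ₂) = 0.0044317.
C₂ = 1.04·[1 − (34.576·0.12428 − 13.305·0.0044317)/(21.271)] = 1.04·0.80076 = 0.83279 g/L.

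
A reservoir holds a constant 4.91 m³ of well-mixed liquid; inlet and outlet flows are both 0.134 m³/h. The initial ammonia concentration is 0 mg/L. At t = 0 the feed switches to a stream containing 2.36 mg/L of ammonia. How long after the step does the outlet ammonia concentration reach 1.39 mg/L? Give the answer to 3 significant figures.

Mass balance on the solute (V constant): V dC/dt = Q(C_in − C), so τ = V/Q = 36.642 h.
C(t) = C_in + (C₀ − C_in) e^(−t/τ). Set C = 1.39 and solve for t:
e^(−t/τ) = (C − C_in)/(C₀ − C_in) = (1.39 − 2.36)/(0 − 2.36) = 0.41102
t = −τ ln(…) = 36.642 × 0.88912 = 32.579 h.

32.6 h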